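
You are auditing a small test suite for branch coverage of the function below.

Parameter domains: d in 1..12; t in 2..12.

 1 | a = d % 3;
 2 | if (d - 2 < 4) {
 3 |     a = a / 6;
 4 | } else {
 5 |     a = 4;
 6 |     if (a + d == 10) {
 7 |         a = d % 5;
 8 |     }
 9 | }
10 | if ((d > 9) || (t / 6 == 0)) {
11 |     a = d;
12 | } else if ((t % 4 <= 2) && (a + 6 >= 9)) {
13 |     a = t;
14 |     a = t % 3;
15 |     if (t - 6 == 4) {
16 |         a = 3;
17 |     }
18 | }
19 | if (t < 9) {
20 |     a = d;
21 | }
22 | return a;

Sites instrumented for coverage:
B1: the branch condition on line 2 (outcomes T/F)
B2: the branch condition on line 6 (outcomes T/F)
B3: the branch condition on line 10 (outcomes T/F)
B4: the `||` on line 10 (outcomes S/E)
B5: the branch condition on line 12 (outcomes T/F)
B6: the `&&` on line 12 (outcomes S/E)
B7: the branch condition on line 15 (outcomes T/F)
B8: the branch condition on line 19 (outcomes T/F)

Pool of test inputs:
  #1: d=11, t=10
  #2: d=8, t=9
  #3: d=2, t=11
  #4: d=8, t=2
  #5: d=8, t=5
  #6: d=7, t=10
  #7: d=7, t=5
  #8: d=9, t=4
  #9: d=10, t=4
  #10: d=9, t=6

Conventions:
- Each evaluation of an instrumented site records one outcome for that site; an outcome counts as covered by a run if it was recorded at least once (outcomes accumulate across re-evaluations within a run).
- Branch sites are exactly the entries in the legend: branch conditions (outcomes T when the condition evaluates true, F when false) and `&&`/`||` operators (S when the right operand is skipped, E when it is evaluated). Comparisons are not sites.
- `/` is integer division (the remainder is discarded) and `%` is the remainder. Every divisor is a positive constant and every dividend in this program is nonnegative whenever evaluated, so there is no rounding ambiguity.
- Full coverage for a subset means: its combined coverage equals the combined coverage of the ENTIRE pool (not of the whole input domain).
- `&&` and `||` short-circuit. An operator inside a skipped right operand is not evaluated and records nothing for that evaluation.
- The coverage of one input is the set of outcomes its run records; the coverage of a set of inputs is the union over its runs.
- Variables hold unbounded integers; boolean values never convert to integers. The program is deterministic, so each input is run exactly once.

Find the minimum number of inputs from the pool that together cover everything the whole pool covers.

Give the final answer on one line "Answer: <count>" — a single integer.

input #1, d=11, t=10: events B1->F, B2->F, B4->S, B3->T, B8->F; outcomes B1=F, B2=F, B3=T, B4=S, B8=F
input #2, d=8, t=9: events B1->F, B2->F, B4->E, B3->F, B6->E, B5->T, B7->F, B8->F; outcomes B1=F, B2=F, B3=F, B4=E, B5=T, B6=E, B7=F, B8=F
input #3, d=2, t=11: events B1->T, B4->E, B3->F, B6->S, B5->F, B8->F; outcomes B1=T, B3=F, B4=E, B5=F, B6=S, B8=F
input #4, d=8, t=2: events B1->F, B2->F, B4->E, B3->T, B8->T; outcomes B1=F, B2=F, B3=T, B4=E, B8=T
input #5, d=8, t=5: events B1->F, B2->F, B4->E, B3->T, B8->T; outcomes B1=F, B2=F, B3=T, B4=E, B8=T
input #6, d=7, t=10: events B1->F, B2->F, B4->E, B3->F, B6->E, B5->T, B7->T, B8->F; outcomes B1=F, B2=F, B3=F, B4=E, B5=T, B6=E, B7=T, B8=F
input #7, d=7, t=5: events B1->F, B2->F, B4->E, B3->T, B8->T; outcomes B1=F, B2=F, B3=T, B4=E, B8=T
input #8, d=9, t=4: events B1->F, B2->F, B4->E, B3->T, B8->T; outcomes B1=F, B2=F, B3=T, B4=E, B8=T
input #9, d=10, t=4: events B1->F, B2->F, B4->S, B3->T, B8->T; outcomes B1=F, B2=F, B3=T, B4=S, B8=T
input #10, d=9, t=6: events B1->F, B2->F, B4->E, B3->F, B6->E, B5->T, B7->F, B8->T; outcomes B1=F, B2=F, B3=F, B4=E, B5=T, B6=E, B7=F, B8=T
union over all inputs: B1=T, B1=F, B2=F, B3=T, B3=F, B4=S, B4=E, B5=T, B5=F, B6=S, B6=E, B7=T, B7=F, B8=T, B8=F (15 outcomes)
no size-1 subset reaches all 15 outcomes (best union: 8/15)
no size-2 subset reaches all 15 outcomes (best union: 12/15)
no size-3 subset reaches all 15 outcomes (best union: 14/15)
at size 4, {1, 3, 6, 10} reaches all 15 outcomes; every lexicographically earlier size-4 subset fails

Answer: 4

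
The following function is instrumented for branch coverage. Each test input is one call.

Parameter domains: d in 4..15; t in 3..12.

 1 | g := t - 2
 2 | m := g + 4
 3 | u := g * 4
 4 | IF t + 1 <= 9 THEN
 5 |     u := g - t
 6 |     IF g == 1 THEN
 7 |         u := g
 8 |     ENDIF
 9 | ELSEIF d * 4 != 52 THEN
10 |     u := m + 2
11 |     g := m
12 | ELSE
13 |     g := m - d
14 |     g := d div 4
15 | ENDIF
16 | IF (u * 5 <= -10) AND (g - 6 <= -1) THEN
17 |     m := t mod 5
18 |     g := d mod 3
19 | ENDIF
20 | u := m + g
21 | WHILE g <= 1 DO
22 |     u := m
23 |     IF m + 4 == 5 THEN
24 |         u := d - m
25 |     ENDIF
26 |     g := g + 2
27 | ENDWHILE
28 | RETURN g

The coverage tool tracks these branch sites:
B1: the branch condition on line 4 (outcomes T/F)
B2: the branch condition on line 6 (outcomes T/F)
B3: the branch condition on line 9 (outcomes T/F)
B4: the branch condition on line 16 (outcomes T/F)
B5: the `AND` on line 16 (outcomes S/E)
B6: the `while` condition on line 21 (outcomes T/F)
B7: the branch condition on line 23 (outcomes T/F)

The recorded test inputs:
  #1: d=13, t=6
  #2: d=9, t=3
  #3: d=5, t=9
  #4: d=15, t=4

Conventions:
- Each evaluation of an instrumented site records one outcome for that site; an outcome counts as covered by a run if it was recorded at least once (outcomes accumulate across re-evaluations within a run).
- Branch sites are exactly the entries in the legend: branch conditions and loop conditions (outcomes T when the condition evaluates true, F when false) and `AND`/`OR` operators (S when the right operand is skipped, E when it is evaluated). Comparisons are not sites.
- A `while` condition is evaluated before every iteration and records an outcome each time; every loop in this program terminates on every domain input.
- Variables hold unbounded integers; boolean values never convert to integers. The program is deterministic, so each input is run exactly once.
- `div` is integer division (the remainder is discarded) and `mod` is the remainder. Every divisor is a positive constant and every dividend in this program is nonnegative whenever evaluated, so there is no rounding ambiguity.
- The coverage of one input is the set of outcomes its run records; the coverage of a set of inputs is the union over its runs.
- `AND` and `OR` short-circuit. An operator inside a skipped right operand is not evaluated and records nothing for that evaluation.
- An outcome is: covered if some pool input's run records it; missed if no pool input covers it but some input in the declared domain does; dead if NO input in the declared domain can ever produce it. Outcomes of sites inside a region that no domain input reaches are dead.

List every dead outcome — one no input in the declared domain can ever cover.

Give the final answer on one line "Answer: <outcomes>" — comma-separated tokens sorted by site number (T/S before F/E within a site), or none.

checking every outcome against all 120 domain inputs:
  reachable outcomes have witnesses, e.g. B1=T (e.g. d=4, t=3), B1=F (e.g. d=4, t=9), B2=T (e.g. d=4, t=3), B2=F (e.g. d=4, t=4)

Answer: none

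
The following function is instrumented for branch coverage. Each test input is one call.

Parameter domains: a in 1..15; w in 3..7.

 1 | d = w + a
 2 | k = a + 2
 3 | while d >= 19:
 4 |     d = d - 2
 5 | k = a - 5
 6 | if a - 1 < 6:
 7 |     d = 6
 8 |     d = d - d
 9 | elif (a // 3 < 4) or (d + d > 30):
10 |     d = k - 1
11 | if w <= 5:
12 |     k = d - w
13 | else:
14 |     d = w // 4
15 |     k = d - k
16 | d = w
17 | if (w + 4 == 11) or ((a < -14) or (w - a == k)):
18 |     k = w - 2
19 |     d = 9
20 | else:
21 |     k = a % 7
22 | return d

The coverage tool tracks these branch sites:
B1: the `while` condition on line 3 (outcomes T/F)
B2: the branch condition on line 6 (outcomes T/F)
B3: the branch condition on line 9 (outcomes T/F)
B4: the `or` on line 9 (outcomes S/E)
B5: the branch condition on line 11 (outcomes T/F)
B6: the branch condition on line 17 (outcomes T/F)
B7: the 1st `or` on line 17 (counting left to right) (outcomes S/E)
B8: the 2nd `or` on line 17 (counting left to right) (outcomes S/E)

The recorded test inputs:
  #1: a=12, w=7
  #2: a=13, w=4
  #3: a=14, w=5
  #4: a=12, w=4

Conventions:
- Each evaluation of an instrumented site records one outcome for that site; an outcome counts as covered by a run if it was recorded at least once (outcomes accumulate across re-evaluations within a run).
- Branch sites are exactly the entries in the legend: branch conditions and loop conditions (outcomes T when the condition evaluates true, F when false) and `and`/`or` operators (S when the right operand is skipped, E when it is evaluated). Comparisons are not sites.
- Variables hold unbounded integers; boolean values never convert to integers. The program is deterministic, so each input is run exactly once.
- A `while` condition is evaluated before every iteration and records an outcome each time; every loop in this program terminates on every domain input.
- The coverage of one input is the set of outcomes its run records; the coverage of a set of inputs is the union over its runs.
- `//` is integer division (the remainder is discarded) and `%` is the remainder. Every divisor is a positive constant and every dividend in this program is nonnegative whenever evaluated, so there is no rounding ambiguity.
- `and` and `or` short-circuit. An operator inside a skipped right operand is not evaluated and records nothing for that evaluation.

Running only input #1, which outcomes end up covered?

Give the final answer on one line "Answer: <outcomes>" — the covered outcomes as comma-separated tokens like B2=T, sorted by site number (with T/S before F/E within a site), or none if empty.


Running input #1 (a=12, w=7), event by event:
  B1->T, B1->F, B2->F, B4->E, B3->T, B5->F, B7->S, B6->T
deduplicating events, the covered set is: B1=T, B1=F, B2=F, B3=T, B4=E, B5=F, B6=T, B7=S
Answer: B1=T, B1=F, B2=F, B3=T, B4=E, B5=F, B6=T, B7=S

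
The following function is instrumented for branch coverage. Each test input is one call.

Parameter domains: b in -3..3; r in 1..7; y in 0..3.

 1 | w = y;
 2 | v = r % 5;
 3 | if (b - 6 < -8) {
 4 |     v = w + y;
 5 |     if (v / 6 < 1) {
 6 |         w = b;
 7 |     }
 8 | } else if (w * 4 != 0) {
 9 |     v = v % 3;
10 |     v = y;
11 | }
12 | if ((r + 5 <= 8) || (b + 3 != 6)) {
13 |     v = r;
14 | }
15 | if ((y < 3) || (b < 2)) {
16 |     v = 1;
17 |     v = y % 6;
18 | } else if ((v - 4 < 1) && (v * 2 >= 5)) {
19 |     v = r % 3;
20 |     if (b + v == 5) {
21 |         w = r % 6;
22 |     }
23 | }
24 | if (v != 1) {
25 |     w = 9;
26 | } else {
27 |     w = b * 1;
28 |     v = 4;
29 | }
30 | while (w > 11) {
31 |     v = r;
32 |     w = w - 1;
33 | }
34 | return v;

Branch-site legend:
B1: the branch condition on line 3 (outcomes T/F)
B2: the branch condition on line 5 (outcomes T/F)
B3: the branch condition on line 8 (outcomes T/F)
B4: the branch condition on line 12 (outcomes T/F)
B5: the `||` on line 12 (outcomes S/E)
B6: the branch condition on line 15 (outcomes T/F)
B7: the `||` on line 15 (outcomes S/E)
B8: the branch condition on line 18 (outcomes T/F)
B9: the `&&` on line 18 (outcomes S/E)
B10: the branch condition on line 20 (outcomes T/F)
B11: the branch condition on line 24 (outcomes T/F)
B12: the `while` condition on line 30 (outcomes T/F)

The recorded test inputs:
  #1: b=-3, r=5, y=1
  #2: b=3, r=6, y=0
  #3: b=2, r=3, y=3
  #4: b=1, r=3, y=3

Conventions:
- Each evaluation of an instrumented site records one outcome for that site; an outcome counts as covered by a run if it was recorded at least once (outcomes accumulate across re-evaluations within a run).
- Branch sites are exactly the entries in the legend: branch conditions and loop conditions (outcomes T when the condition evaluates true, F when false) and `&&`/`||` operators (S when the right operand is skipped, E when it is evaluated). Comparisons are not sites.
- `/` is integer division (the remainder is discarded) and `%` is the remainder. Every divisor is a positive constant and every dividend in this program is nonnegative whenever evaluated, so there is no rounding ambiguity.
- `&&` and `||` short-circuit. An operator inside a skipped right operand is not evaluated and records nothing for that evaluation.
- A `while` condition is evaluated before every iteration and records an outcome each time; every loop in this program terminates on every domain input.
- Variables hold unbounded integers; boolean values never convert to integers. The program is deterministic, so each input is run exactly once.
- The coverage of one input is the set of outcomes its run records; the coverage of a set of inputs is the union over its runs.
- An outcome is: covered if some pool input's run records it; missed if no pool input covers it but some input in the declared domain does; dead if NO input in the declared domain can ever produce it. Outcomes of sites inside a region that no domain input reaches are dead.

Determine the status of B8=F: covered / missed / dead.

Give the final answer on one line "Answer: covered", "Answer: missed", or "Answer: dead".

no pool input records B8=F
but domain input (b=2, r=1, y=3) does record it -> reachable, so missed

Answer: missed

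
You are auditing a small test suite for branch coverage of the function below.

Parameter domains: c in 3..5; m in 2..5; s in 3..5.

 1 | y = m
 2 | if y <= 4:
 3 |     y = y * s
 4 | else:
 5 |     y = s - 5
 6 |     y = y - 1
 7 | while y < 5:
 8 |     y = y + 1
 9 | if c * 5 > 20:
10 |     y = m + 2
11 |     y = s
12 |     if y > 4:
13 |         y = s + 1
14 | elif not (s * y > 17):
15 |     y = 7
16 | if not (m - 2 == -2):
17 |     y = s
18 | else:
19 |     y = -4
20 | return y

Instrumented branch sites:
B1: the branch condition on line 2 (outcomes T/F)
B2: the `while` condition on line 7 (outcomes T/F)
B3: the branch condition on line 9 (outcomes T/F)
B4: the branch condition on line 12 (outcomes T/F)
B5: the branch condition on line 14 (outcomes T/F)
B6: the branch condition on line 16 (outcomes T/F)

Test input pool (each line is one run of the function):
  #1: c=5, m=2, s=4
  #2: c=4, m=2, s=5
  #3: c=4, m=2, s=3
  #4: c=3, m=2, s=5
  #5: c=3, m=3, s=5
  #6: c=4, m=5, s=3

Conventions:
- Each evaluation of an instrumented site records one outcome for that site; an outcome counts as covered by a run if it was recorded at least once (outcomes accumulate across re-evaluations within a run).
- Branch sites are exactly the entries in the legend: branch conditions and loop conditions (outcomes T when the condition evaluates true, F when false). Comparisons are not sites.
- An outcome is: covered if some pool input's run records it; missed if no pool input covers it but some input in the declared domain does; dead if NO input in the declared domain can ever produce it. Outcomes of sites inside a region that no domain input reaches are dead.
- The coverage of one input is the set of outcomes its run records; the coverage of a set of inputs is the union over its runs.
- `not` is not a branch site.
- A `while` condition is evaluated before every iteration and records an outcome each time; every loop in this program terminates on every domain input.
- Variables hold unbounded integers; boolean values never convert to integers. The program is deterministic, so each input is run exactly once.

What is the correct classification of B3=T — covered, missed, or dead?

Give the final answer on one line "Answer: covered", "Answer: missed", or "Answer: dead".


B3=T is recorded by pool input(s) 1 -> covered
Answer: covered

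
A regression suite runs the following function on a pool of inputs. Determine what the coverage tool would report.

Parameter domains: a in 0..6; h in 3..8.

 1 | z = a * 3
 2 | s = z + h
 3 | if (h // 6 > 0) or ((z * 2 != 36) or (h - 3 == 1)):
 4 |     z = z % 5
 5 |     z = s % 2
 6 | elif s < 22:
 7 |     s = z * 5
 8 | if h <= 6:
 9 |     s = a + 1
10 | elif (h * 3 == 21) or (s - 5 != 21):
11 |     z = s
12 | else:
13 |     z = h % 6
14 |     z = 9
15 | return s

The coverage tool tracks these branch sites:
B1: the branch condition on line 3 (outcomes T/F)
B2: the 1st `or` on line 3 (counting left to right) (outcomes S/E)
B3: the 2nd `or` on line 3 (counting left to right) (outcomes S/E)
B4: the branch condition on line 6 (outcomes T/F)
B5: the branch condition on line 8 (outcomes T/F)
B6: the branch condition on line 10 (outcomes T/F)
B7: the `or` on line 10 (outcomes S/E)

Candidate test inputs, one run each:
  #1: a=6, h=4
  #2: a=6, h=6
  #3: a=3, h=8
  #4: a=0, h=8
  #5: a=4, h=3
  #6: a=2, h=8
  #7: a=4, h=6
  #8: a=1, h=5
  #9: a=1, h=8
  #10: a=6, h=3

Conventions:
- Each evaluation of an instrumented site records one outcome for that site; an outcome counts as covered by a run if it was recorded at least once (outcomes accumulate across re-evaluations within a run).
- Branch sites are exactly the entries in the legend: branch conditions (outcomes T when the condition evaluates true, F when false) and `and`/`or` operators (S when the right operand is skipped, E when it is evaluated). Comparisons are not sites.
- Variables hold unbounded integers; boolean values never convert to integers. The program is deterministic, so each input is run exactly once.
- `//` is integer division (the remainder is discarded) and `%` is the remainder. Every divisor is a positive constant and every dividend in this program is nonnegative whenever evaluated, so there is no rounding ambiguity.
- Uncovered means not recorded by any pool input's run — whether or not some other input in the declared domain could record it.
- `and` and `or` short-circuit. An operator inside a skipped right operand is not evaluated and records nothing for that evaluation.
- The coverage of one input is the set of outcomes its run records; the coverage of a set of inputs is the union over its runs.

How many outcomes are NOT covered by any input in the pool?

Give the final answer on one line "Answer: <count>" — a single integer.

run #1 (a=6, h=4) runs B2->E, B3->E, B1->T, B5->T; records B1=T, B2=E, B3=E, B5=T
run #2 (a=6, h=6) runs B2->S, B1->T, B5->T; records B1=T, B2=S, B5=T
run #3 (a=3, h=8) runs B2->S, B1->T, B5->F, B7->E, B6->T; records B1=T, B2=S, B5=F, B6=T, B7=E
run #4 (a=0, h=8) runs B2->S, B1->T, B5->F, B7->E, B6->T; records B1=T, B2=S, B5=F, B6=T, B7=E
run #5 (a=4, h=3) runs B2->E, B3->S, B1->T, B5->T; records B1=T, B2=E, B3=S, B5=T
run #6 (a=2, h=8) runs B2->S, B1->T, B5->F, B7->E, B6->T; records B1=T, B2=S, B5=F, B6=T, B7=E
run #7 (a=4, h=6) runs B2->S, B1->T, B5->T; records B1=T, B2=S, B5=T
run #8 (a=1, h=5) runs B2->E, B3->S, B1->T, B5->T; records B1=T, B2=E, B3=S, B5=T
run #9 (a=1, h=8) runs B2->S, B1->T, B5->F, B7->E, B6->T; records B1=T, B2=S, B5=F, B6=T, B7=E
run #10 (a=6, h=3) runs B2->E, B3->E, B1->F, B4->T, B5->T; records B1=F, B2=E, B3=E, B4=T, B5=T
union over the pool: B1=T, B1=F, B2=S, B2=E, B3=S, B3=E, B4=T, B5=T, B5=F, B6=T, B7=E
uncovered (3 of 14): B4=F, B6=F, B7=S

Answer: 3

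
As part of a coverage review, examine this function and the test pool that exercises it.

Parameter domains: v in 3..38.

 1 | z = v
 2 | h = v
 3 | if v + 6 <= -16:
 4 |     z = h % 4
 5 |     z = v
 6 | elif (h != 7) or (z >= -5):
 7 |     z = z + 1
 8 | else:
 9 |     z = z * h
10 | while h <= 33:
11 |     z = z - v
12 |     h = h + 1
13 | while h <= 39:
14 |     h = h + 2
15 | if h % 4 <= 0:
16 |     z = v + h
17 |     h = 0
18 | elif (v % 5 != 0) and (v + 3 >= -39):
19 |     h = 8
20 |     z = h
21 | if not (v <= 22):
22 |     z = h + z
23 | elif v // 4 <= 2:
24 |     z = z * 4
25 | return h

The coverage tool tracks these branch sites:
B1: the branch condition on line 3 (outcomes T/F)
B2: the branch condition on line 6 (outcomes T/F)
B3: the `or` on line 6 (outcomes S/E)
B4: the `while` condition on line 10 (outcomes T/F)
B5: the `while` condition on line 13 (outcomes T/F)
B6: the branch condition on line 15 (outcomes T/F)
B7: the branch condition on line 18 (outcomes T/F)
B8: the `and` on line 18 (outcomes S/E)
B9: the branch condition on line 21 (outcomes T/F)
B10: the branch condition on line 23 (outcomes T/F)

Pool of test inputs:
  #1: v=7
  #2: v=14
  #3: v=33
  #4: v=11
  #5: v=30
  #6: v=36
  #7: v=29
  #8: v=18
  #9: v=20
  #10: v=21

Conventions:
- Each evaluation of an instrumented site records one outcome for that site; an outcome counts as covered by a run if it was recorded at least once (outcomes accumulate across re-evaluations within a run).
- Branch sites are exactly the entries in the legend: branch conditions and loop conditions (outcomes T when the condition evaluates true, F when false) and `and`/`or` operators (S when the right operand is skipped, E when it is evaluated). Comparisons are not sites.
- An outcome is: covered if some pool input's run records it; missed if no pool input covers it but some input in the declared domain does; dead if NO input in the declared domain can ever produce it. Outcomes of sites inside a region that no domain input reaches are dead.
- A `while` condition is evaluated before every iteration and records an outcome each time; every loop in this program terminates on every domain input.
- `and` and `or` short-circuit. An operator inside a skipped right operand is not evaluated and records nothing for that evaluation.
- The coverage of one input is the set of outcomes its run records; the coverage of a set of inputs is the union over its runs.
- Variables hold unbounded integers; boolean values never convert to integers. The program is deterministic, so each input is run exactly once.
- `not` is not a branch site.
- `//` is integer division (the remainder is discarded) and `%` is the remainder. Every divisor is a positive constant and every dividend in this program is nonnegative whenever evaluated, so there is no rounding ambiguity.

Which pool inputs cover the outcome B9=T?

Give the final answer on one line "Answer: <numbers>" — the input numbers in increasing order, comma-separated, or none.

input #1 (v=7): misses B9=T
input #2 (v=14): misses B9=T
input #3 (v=33): covers B9=T
input #4 (v=11): misses B9=T
input #5 (v=30): covers B9=T
input #6 (v=36): covers B9=T
input #7 (v=29): covers B9=T
input #8 (v=18): misses B9=T
input #9 (v=20): misses B9=T
input #10 (v=21): misses B9=T

Answer: 3, 5, 6, 7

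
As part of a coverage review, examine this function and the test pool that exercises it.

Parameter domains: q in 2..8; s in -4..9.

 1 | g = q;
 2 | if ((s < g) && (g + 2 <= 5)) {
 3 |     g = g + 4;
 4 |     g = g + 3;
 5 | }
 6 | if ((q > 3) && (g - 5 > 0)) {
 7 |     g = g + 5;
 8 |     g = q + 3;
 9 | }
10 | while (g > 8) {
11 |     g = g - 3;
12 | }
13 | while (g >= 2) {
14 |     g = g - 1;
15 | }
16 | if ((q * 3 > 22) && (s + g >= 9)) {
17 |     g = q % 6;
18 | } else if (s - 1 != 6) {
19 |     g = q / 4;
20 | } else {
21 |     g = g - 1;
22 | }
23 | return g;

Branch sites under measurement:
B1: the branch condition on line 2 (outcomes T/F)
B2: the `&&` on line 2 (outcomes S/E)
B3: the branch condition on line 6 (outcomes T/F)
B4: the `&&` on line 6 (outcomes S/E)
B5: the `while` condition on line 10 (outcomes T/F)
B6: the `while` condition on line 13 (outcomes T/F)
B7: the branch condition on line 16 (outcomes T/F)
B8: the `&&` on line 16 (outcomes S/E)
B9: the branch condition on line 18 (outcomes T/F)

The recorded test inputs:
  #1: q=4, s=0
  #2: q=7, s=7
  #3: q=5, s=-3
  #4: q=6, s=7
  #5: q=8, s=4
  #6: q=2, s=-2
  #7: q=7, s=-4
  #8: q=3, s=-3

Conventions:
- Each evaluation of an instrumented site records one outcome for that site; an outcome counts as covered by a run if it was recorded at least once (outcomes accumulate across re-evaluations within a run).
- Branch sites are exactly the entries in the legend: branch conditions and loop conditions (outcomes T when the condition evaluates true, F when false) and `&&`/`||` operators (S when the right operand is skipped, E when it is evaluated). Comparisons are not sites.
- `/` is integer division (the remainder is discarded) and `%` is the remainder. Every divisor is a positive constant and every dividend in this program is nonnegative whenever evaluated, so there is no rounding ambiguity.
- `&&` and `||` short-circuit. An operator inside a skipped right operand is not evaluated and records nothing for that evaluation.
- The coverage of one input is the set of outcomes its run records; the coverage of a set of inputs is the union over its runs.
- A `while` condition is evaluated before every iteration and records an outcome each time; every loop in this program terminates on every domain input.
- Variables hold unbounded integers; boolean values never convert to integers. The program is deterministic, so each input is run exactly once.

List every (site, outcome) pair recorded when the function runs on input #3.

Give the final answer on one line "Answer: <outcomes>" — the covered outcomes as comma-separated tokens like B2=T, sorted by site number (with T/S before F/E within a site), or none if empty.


Running input #3 (q=5, s=-3), event by event:
  B2->E, B1->F, B4->E, B3->F, B5->F, B6->T, B6->T, B6->T, B6->T, B6->F
  B8->S, B7->F, B9->T
as a set, this run covers: B1=F, B2=E, B3=F, B4=E, B5=F, B6=T, B6=F, B7=F, B8=S, B9=T
Answer: B1=F, B2=E, B3=F, B4=E, B5=F, B6=T, B6=F, B7=F, B8=S, B9=T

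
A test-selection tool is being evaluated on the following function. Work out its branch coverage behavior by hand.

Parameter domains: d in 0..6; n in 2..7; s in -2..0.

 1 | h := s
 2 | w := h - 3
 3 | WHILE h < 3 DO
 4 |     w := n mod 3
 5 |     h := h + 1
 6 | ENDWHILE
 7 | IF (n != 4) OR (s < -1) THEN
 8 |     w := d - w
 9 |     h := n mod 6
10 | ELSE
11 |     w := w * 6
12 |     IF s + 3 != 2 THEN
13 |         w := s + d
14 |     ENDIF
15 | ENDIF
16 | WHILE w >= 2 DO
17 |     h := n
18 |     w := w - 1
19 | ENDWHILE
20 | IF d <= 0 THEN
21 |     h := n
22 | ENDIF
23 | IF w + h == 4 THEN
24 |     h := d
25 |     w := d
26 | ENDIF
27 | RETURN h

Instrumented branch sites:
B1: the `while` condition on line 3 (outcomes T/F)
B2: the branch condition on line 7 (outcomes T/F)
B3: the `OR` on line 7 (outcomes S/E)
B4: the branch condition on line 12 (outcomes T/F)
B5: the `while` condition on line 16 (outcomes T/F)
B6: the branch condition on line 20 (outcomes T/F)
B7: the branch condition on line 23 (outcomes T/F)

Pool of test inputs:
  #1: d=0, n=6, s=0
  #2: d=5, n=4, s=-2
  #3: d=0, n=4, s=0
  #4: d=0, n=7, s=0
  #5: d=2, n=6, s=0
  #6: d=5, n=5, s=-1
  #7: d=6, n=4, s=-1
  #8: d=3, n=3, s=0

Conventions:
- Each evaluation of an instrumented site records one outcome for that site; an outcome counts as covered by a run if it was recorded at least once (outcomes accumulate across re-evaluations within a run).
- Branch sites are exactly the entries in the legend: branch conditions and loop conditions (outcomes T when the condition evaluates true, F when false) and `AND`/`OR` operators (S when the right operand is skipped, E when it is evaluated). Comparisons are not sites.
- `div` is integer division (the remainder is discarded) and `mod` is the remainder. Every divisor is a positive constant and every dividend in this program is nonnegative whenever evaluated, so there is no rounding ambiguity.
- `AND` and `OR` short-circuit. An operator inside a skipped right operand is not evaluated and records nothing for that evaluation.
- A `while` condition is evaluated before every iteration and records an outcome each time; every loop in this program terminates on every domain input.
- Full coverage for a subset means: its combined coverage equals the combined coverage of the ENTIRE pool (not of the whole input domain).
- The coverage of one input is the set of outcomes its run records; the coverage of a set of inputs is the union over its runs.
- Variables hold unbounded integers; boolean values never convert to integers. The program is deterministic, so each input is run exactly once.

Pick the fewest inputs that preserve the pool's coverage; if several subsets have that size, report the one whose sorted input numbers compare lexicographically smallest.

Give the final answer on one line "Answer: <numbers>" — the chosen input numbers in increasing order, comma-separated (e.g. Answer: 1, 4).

input #1 (d=0, n=6, s=0): events B1->T, B1->T, B1->T, B1->F, B3->S, B2->T, B5->F, B6->T, B7->F; covers B1=T, B1=F, B2=T, B3=S, B5=F, B6=T, B7=F
input #2 (d=5, n=4, s=-2): events B1->T, B1->T, B1->T, B1->T, B1->T, B1->F, B3->E, B2->T, B5->T, B5->T, B5->T, B5->F, B6->F, B7->F; covers B1=T, B1=F, B2=T, B3=E, B5=T, B5=F, B6=F, B7=F
input #3 (d=0, n=4, s=0): events B1->T, B1->T, B1->T, B1->F, B3->E, B2->F, B4->T, B5->F, B6->T, B7->T; covers B1=T, B1=F, B2=F, B3=E, B4=T, B5=F, B6=T, B7=T
input #4 (d=0, n=7, s=0): events B1->T, B1->T, B1->T, B1->F, B3->S, B2->T, B5->F, B6->T, B7->F; covers B1=T, B1=F, B2=T, B3=S, B5=F, B6=T, B7=F
input #5 (d=2, n=6, s=0): events B1->T, B1->T, B1->T, B1->F, B3->S, B2->T, B5->T, B5->F, B6->F, B7->F; covers B1=T, B1=F, B2=T, B3=S, B5=T, B5=F, B6=F, B7=F
input #6 (d=5, n=5, s=-1): events B1->T, B1->T, B1->T, B1->T, B1->F, B3->S, B2->T, B5->T, B5->T, B5->F, B6->F, B7->F; covers B1=T, B1=F, B2=T, B3=S, B5=T, B5=F, B6=F, B7=F
input #7 (d=6, n=4, s=-1): events B1->T, B1->T, B1->T, B1->T, B1->F, B3->E, B2->F, B4->F, B5->T, B5->T, B5->T, B5->T, B5->T, B5->F, ...; covers B1=T, B1=F, B2=F, B3=E, B4=F, B5=T, B5=F, B6=F, B7=F
input #8 (d=3, n=3, s=0): events B1->T, B1->T, B1->T, B1->F, B3->S, B2->T, B5->T, B5->T, B5->F, B6->F, B7->T; covers B1=T, B1=F, B2=T, B3=S, B5=T, B5=F, B6=F, B7=T
together the pool reaches 14 outcomes: B1=T, B1=F, B2=T, B2=F, B3=S, B3=E, B4=T, B4=F, B5=T, B5=F, B6=T, B6=F, B7=T, B7=F
size 1 is not enough: best union over all size-1 subsets is 9/14
size 2 is not enough: best union over all size-2 subsets is 13/14
the canonical winner is {1, 3, 7}: size 3, full 14-outcome coverage, earliest index list among size-3 covers

Answer: 1, 3, 7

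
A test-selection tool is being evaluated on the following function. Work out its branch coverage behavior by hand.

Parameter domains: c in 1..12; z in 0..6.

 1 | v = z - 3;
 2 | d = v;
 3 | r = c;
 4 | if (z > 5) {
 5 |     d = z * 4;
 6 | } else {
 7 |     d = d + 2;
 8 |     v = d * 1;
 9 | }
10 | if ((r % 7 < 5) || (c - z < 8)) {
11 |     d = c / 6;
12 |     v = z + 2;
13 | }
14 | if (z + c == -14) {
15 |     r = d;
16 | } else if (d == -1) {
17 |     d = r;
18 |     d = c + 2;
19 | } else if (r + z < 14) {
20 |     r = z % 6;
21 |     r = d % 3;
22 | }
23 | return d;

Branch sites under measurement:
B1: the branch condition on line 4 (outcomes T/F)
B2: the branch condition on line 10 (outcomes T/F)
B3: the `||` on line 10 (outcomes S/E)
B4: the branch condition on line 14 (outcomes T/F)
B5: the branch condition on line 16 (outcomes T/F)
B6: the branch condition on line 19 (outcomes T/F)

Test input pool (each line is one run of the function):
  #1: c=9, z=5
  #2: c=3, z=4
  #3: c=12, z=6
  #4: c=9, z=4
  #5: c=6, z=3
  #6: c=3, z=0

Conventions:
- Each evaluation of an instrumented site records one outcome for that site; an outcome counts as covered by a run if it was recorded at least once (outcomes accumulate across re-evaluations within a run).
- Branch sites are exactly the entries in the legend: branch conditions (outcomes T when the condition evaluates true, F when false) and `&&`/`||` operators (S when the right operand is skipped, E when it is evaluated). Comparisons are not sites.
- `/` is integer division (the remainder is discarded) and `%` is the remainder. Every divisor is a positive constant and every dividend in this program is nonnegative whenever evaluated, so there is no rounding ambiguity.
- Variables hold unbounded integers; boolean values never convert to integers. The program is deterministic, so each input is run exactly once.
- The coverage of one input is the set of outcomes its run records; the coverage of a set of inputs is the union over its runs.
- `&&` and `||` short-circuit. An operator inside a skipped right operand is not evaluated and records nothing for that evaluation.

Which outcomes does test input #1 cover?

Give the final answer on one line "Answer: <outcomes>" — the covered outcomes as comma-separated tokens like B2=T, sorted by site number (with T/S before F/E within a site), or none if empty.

Simulating input #1 (c=9, z=5) step by step:
  B1->F, B3->S, B2->T, B4->F, B5->F, B6->F
distinct outcomes covered: B1=F, B2=T, B3=S, B4=F, B5=F, B6=F

Answer: B1=F, B2=T, B3=S, B4=F, B5=F, B6=F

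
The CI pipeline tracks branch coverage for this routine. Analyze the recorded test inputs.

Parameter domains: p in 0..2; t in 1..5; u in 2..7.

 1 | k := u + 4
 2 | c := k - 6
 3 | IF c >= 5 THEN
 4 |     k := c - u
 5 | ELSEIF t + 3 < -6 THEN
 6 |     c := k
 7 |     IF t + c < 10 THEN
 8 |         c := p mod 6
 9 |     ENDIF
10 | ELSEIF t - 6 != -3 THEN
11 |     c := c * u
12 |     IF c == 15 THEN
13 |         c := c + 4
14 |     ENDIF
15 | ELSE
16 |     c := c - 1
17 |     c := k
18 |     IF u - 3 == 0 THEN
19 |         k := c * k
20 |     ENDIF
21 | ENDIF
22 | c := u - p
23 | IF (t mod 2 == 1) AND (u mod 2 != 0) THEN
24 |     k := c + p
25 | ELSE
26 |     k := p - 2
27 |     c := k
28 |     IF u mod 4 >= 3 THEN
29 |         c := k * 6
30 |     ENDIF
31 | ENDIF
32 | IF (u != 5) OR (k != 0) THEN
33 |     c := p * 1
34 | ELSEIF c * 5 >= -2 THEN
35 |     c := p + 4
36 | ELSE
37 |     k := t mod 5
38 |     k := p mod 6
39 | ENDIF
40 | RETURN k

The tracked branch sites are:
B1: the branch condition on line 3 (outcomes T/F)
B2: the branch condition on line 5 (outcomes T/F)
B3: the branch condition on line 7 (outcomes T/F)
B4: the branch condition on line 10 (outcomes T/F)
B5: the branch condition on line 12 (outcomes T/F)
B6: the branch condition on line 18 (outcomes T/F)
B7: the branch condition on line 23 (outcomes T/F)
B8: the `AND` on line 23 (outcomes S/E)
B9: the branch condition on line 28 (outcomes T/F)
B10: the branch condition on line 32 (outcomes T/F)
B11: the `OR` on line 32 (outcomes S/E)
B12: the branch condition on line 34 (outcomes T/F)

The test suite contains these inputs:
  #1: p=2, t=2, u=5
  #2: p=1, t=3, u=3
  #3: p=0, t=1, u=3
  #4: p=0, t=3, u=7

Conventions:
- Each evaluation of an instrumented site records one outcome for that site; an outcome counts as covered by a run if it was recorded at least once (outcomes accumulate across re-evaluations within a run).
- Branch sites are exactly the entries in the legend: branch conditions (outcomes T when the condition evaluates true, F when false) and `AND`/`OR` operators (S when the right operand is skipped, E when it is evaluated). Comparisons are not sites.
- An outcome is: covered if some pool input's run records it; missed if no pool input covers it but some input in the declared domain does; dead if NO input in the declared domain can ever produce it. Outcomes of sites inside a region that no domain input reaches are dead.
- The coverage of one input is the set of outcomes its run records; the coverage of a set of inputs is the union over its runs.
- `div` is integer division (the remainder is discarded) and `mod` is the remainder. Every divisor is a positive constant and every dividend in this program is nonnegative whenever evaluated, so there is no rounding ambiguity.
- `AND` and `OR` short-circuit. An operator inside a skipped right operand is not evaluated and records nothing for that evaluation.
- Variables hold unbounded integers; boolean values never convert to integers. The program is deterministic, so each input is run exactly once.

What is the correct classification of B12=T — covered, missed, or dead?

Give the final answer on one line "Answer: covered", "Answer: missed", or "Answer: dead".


B12=T is recorded by pool input(s) 1 -> covered
Answer: covered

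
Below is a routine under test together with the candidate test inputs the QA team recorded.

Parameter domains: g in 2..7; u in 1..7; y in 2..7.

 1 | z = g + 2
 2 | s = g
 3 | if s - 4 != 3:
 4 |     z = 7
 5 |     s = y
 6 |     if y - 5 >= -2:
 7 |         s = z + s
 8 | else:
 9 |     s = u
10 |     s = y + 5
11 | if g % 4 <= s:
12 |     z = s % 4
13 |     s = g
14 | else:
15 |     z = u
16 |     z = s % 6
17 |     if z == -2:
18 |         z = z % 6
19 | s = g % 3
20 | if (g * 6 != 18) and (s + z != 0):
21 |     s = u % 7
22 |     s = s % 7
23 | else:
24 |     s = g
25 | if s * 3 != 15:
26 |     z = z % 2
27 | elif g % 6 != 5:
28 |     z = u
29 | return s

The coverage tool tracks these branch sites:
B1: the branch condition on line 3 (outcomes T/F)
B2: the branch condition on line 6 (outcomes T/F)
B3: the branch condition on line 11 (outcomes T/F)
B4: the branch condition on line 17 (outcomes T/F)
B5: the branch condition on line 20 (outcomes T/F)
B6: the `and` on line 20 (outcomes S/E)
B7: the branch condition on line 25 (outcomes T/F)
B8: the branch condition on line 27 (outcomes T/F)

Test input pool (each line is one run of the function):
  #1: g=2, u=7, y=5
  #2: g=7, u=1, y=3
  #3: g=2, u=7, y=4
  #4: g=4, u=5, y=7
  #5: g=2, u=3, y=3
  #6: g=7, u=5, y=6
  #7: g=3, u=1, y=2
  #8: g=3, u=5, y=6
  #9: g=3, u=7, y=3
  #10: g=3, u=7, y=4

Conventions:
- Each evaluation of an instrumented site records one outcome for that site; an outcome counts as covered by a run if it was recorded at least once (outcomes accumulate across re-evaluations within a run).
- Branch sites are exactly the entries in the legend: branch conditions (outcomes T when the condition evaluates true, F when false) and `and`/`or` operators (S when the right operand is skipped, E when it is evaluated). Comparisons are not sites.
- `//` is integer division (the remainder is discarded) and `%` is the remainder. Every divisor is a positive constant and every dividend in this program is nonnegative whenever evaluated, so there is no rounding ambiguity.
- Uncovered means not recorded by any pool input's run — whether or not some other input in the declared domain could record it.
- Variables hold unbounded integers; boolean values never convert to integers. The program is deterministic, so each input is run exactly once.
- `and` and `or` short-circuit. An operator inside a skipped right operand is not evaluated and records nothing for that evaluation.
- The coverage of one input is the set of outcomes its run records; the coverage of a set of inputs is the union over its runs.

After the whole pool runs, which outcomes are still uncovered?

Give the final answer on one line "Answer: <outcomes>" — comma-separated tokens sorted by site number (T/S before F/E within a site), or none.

input #1 (g=2, u=7, y=5): covers B1=T, B2=T, B3=T, B5=T, B6=E, B7=T
input #2 (g=7, u=1, y=3): covers B1=F, B3=T, B5=T, B6=E, B7=T
input #3 (g=2, u=7, y=4): covers B1=T, B2=T, B3=T, B5=T, B6=E, B7=T
input #4 (g=4, u=5, y=7): covers B1=T, B2=T, B3=T, B5=T, B6=E, B7=F, B8=T
input #5 (g=2, u=3, y=3): covers B1=T, B2=T, B3=T, B5=T, B6=E, B7=T
input #6 (g=7, u=5, y=6): covers B1=F, B3=T, B5=T, B6=E, B7=F, B8=T
input #7 (g=3, u=1, y=2): covers B1=T, B2=F, B3=F, B4=F, B5=F, B6=S, B7=T
input #8 (g=3, u=5, y=6): covers B1=T, B2=T, B3=T, B5=F, B6=S, B7=T
input #9 (g=3, u=7, y=3): covers B1=T, B2=T, B3=T, B5=F, B6=S, B7=T
input #10 (g=3, u=7, y=4): covers B1=T, B2=T, B3=T, B5=F, B6=S, B7=T
union over the pool: B1=T, B1=F, B2=T, B2=F, B3=T, B3=F, B4=F, B5=T, B5=F, B6=S, B6=E, B7=T, B7=F, B8=T
uncovered (2 of 16): B4=T, B8=F

Answer: B4=T, B8=F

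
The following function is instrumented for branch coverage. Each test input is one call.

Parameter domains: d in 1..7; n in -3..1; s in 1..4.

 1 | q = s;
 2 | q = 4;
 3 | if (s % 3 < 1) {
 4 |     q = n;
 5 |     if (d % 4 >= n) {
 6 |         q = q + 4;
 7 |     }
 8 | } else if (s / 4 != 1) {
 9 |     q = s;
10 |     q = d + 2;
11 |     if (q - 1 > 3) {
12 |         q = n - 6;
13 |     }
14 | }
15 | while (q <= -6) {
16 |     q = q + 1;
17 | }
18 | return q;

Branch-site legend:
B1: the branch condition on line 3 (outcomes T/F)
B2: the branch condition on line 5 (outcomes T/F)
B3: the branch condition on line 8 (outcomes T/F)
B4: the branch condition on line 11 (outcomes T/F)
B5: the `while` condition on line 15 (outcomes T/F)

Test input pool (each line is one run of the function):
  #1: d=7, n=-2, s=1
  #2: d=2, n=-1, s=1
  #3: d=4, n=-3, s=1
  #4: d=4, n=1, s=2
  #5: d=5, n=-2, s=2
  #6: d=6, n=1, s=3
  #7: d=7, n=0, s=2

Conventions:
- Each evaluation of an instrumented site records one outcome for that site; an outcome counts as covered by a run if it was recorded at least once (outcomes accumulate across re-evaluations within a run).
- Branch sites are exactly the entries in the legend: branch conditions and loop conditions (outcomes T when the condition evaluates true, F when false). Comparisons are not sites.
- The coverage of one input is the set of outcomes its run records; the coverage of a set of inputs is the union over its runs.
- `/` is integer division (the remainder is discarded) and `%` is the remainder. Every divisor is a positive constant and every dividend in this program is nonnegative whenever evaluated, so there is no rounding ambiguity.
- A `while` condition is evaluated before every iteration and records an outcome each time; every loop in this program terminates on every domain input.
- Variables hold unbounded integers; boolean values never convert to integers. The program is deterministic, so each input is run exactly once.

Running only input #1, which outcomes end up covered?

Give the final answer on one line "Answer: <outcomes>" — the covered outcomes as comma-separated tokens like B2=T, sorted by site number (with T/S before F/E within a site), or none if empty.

Tracing the run of input #1 (d=7, n=-2, s=1):
  B1->F, B3->T, B4->T, B5->T, B5->T, B5->T, B5->F
deduplicating events, the covered set is: B1=F, B3=T, B4=T, B5=T, B5=F

Answer: B1=F, B3=T, B4=T, B5=T, B5=F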